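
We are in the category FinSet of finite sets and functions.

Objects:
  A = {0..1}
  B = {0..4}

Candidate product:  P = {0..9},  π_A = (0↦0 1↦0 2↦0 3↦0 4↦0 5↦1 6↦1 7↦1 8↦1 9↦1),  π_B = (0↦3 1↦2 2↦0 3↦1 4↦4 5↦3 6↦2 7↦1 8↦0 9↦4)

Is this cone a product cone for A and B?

Answer: VALID PRODUCT

Work:
|A|·|B| = 2·5 = 10;  |P| = 10
Check the pairing map k ↦ (π_A(k), π_B(k)):
  0 ↦ (0,3)
  1 ↦ (0,2)
  2 ↦ (0,0)
  3 ↦ (0,1)
  4 ↦ (0,4)
  5 ↦ (1,3)
  6 ↦ (1,2)
  7 ↦ (1,1)
  8 ↦ (1,0)
  9 ↦ (1,4)
distinct pairs in image: 10 / 10 needed
  → bijection onto A×B; projections well-typed.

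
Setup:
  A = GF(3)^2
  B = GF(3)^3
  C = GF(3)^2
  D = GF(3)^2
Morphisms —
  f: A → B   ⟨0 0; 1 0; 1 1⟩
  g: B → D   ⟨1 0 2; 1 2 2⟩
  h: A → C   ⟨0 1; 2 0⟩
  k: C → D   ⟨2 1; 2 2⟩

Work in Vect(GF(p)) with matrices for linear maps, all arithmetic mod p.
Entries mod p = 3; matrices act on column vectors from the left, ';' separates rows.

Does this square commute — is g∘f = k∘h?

Answer: COMMUTES

Work:
Path 1 = f;g:
  e0=(1,0) f→(0,1,1) g→(2,1)
  e1=(0,1) f→(0,0,1) g→(2,2)
  result₁ = ⟨2 2; 1 2⟩
Path 2 = h;k:
  e0=(1,0) h→(0,2) k→(2,1)
  e1=(0,1) h→(1,0) k→(2,2)
  result₂ = ⟨2 2; 1 2⟩
Equal? equal; square commutes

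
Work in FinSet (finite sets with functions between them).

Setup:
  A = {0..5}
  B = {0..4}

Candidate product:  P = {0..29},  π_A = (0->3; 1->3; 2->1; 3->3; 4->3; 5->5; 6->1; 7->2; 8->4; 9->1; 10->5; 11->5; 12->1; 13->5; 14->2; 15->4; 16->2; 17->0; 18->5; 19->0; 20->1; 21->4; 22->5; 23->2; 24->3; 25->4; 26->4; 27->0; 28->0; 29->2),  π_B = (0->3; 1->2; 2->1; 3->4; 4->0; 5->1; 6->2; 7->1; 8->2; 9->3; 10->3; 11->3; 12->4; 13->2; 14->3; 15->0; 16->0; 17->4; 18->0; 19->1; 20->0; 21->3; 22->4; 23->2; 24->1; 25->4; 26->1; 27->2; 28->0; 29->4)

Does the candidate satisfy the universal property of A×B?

|A|·|B| = 6·5 = 30;  |P| = 30
Check the pairing map k ↦ (π_A(k), π_B(k)):
  0 -> (3,3)
  1 -> (3,2)
  2 -> (1,1)
  3 -> (3,4)
  4 -> (3,0)
  5 -> (5,1)
  6 -> (1,2)
  7 -> (2,1)
  8 -> (4,2)
  9 -> (1,3)
  10 -> (5,3)
  11 -> (5,3)  ✗ repeats pair of k=10
  12 -> (1,4)
  13 -> (5,2)
  14 -> (2,3)
  15 -> (4,0)
  16 -> (2,0)
  17 -> (0,4)
  18 -> (5,0)
  19 -> (0,1)
  20 -> (1,0)
  21 -> (4,3)
  22 -> (5,4)
  23 -> (2,2)
  24 -> (3,1)
  25 -> (4,4)
  26 -> (4,1)
  27 -> (0,2)
  28 -> (0,0)
  29 -> (2,4)
distinct pairs in image: 29 / 30 needed
  → (5,3) hit at k=10 and k=11

Answer: NOT A VALID PRODUCT — duplicate pair at indices 10,11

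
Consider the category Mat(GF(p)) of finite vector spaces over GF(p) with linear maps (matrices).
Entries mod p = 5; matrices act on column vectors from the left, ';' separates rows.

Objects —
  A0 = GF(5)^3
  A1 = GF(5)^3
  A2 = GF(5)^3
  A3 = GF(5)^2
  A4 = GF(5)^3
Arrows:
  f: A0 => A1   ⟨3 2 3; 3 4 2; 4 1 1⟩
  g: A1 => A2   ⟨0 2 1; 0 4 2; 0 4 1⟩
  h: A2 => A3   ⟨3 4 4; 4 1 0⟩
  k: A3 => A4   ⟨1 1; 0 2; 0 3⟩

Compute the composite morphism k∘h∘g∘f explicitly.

  e0=(1,0,0) f=>(3,3,4) g=>(0,0,1) h=>(4,0) k=>(4,0,0)
  e1=(0,1,0) f=>(2,4,1) g=>(4,3,2) h=>(2,4) k=>(1,3,2)
  e2=(0,0,1) f=>(3,2,1) g=>(0,0,4) h=>(1,0) k=>(1,0,0)
result: ⟨4 1 1; 0 3 0; 0 2 0⟩

Answer: ⟨4 1 1; 0 3 0; 0 2 0⟩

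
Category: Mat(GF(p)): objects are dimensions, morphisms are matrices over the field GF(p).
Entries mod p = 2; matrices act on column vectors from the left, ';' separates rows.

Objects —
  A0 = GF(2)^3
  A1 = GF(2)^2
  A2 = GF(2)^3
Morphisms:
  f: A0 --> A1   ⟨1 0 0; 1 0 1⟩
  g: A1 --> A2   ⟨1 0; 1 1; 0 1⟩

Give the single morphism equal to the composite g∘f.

  e0=(1,0,0) f-->(1,1) g-->(1,0,1)
  e1=(0,1,0) f-->(0,0) g-->(0,0,0)
  e2=(0,0,1) f-->(0,1) g-->(0,1,1)
composite: ⟨1 0 0; 0 0 1; 1 0 1⟩

Answer: ⟨1 0 0; 0 0 1; 1 0 1⟩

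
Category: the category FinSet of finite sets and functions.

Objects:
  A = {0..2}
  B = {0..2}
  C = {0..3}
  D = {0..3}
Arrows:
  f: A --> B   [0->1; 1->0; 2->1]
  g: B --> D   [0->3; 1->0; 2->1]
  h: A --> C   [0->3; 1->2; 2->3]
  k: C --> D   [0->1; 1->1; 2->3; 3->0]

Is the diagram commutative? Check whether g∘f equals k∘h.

Along f;g (path 1):
  0 f-->1 g-->0
  1 f-->0 g-->3
  2 f-->1 g-->0
  ⟦path⟧₁ = [0->0; 1->3; 2->0]
Along h;k (path 2):
  0 h-->3 k-->0
  1 h-->2 k-->3
  2 h-->3 k-->0
  ⟦path⟧₂ = [0->0; 1->3; 2->0]
Equal? equal; square commutes

Answer: COMMUTES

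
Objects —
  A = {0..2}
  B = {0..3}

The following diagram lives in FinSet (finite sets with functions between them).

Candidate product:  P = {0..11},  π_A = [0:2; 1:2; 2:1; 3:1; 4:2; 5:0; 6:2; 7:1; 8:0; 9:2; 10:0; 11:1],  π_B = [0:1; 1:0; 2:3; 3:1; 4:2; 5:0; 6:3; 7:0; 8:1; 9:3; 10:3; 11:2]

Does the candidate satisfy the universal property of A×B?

Answer: NOT A VALID PRODUCT — duplicate pair at indices 9,6

Trace:
|A|·|B| = 3·4 = 12;  |P| = 12
Check the pairing map k ↦ (π_A(k), π_B(k)):
  0 : (2,1)
  1 : (2,0)
  2 : (1,3)
  3 : (1,1)
  4 : (2,2)
  5 : (0,0)
  6 : (2,3)
  7 : (1,0)
  8 : (0,1)
  9 : (2,3)  ✗ repeats pair of k=6
  10 : (0,3)
  11 : (1,2)
distinct pairs in image: 11 / 12 needed
  → (2,3) hit at k=6 and k=9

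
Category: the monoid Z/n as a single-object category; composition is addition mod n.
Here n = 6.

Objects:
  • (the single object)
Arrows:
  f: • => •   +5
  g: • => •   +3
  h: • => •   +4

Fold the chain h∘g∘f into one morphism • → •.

Answer: +0

Derivation:
  0 +5≡5 +3≡2 +4≡0  (mod 6)
result: +0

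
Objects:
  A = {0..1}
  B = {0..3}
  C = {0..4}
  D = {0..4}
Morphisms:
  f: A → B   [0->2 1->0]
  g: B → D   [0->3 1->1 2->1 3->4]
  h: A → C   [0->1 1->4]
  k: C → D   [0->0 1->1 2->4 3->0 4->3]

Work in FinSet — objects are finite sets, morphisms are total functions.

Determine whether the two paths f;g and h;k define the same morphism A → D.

1) trace f;g:
  0 f→2 g→1
  1 f→0 g→3
  result₁ = [0->1 1->3]
2) trace h;k:
  0 h→1 k→1
  1 h→4 k→3
  result₂ = [0->1 1->3]
Equal? YES — commutes

Answer: COMMUTES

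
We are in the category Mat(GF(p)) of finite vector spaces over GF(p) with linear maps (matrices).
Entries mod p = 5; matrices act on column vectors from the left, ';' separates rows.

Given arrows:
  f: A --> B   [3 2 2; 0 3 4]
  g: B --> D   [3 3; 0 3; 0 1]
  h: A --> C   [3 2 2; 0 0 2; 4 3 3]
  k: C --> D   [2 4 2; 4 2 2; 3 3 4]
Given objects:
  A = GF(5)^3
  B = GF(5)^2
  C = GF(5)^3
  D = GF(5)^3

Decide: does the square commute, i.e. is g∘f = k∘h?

Answer: DOES NOT COMMUTE

Trace:
Path 1 = f;g:
  e0=(1,0,0) f-->(3,0) g-->(4,0,0)
  e1=(0,1,0) f-->(2,3) g-->(0,4,3)
  e2=(0,0,1) f-->(2,4) g-->(3,2,4)
  composite₁ = [4 0 3; 0 4 2; 0 3 4]
Path 2 = h;k:
  e0=(1,0,0) h-->(3,0,4) k-->(4,0,0)
  e1=(0,1,0) h-->(2,0,3) k-->(0,4,3)
  e2=(0,0,1) h-->(2,2,3) k-->(3,3,4)
  composite₂ = [4 0 3; 0 4 3; 0 3 4]
Equal? distinct morphisms ✗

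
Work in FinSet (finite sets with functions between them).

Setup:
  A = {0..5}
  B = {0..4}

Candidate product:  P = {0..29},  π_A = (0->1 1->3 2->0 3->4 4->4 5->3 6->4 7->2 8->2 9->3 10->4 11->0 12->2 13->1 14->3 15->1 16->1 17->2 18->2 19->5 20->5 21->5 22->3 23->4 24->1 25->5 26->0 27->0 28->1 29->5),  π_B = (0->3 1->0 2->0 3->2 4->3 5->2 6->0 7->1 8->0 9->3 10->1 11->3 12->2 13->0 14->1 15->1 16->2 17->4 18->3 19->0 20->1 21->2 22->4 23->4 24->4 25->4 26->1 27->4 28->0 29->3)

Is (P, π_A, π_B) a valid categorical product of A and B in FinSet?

Answer: NOT A VALID PRODUCT — duplicate pair at indices 28,13

Trace:
|A|·|B| = 6·5 = 30;  |P| = 30
Check the pairing map k ↦ (π_A(k), π_B(k)):
  0 -> (1,3)
  1 -> (3,0)
  2 -> (0,0)
  3 -> (4,2)
  4 -> (4,3)
  5 -> (3,2)
  6 -> (4,0)
  7 -> (2,1)
  8 -> (2,0)
  9 -> (3,3)
  10 -> (4,1)
  11 -> (0,3)
  12 -> (2,2)
  13 -> (1,0)
  14 -> (3,1)
  15 -> (1,1)
  16 -> (1,2)
  17 -> (2,4)
  18 -> (2,3)
  19 -> (5,0)
  20 -> (5,1)
  21 -> (5,2)
  22 -> (3,4)
  23 -> (4,4)
  24 -> (1,4)
  25 -> (5,4)
  26 -> (0,1)
  27 -> (0,4)
  28 -> (1,0)  ✗ repeats pair of k=13
  29 -> (5,3)
distinct pairs in image: 29 / 30 needed
  → (1,0) hit at k=13 and k=28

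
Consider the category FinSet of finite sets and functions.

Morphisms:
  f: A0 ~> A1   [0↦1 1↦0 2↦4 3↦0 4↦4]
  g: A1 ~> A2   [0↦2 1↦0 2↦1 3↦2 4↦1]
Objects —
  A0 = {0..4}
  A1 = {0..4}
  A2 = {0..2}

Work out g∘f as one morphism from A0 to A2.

Answer: [0↦0 1↦2 2↦1 3↦2 4↦1]

Work:
  0 f~>1 g~>0
  1 f~>0 g~>2
  2 f~>4 g~>1
  3 f~>0 g~>2
  4 f~>4 g~>1
composite: [0↦0 1↦2 2↦1 3↦2 4↦1]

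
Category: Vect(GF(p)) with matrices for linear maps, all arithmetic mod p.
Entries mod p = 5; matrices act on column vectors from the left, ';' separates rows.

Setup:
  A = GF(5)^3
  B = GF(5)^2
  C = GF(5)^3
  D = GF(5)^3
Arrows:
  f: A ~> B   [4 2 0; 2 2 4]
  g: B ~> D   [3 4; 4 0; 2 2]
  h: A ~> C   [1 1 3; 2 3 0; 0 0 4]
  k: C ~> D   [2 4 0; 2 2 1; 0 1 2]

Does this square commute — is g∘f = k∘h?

Path 1 = f;g:
  e0=⟨1,0,0⟩ f~>⟨4,2⟩ g~>⟨0,1,2⟩
  e1=⟨0,1,0⟩ f~>⟨2,2⟩ g~>⟨4,3,3⟩
  e2=⟨0,0,1⟩ f~>⟨0,4⟩ g~>⟨1,0,3⟩
  ⟦path⟧₁ = [0 4 1; 1 3 0; 2 3 3]
Path 2 = h;k:
  e0=⟨1,0,0⟩ h~>⟨1,2,0⟩ k~>⟨0,1,2⟩
  e1=⟨0,1,0⟩ h~>⟨1,3,0⟩ k~>⟨4,3,3⟩
  e2=⟨0,0,1⟩ h~>⟨3,0,4⟩ k~>⟨1,0,3⟩
  ⟦path⟧₂ = [0 4 1; 1 3 0; 2 3 3]
Equal? equal; square commutes

Answer: COMMUTES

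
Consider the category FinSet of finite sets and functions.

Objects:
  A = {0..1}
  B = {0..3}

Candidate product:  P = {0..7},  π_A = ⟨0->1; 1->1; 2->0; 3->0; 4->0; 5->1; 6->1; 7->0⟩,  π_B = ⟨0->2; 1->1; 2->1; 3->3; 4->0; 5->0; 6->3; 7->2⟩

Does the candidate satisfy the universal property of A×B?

|A|·|B| = 2·4 = 8;  |P| = 8
Check the pairing map k ↦ (π_A(k), π_B(k)):
  0 -> (1,2)
  1 -> (1,1)
  2 -> (0,1)
  3 -> (0,3)
  4 -> (0,0)
  5 -> (1,0)
  6 -> (1,3)
  7 -> (0,2)
distinct pairs in image: 8 / 8 needed
  → bijection onto A×B; projections well-typed.

Answer: VALID PRODUCT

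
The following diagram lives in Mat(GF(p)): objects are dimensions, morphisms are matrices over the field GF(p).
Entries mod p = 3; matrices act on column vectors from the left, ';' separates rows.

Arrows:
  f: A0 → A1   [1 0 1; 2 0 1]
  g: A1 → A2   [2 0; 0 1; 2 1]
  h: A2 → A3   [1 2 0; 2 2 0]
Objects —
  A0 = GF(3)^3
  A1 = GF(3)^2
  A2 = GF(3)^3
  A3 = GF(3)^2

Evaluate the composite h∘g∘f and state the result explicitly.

Answer: [0 0 1; 2 0 0]

Trace:
  e0=[1,0,0] f→[1,2] g→[2,2,1] h→[0,2]
  e1=[0,1,0] f→[0,0] g→[0,0,0] h→[0,0]
  e2=[0,0,1] f→[1,1] g→[2,1,0] h→[1,0]
result: [0 0 1; 2 0 0]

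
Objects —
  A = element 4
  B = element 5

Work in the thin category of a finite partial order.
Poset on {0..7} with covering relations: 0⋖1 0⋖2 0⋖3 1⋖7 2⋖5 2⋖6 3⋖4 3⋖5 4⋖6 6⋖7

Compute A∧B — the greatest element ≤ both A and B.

{x : x<=A ∧ x<=B} = {0,3}  (A=4, B=5)
  0 <= 3
  3 <= 3
glb = 3

Answer: A∧B = 3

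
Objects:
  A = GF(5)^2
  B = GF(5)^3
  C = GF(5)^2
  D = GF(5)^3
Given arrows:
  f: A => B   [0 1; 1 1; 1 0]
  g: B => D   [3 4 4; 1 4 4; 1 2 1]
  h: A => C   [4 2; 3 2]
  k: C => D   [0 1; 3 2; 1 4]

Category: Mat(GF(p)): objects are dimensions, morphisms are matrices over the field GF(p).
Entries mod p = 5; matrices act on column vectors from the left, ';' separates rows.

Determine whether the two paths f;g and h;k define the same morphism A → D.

Answer: DOES NOT COMMUTE

Derivation:
Path 1 = f;g:
  e0=(1,0) f=>(0,1,1) g=>(3,3,3)
  e1=(0,1) f=>(1,1,0) g=>(2,0,3)
  composite₁ = [3 2; 3 0; 3 3]
Path 2 = h;k:
  e0=(1,0) h=>(4,3) k=>(3,3,1)
  e1=(0,1) h=>(2,2) k=>(2,0,0)
  composite₂ = [3 2; 3 0; 1 0]
Equal? NO — does not commute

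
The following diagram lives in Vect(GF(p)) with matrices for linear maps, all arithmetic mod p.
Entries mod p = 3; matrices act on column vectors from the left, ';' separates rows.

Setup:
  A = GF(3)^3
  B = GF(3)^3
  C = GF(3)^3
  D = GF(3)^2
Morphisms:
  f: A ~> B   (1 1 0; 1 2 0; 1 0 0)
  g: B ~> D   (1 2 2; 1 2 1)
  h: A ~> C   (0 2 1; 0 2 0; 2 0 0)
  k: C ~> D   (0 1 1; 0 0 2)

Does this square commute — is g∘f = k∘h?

Path 1 = f;g:
  e0=(1,0,0) f~>(1,1,1) g~>(2,1)
  e1=(0,1,0) f~>(1,2,0) g~>(2,2)
  e2=(0,0,1) f~>(0,0,0) g~>(0,0)
  result₁ = (2 2 0; 1 2 0)
Path 2 = h;k:
  e0=(1,0,0) h~>(0,0,2) k~>(2,1)
  e1=(0,1,0) h~>(2,2,0) k~>(2,0)
  e2=(0,0,1) h~>(1,0,0) k~>(0,0)
  result₂ = (2 2 0; 1 0 0)
Equal? distinct morphisms ✗

Answer: DOES NOT COMMUTE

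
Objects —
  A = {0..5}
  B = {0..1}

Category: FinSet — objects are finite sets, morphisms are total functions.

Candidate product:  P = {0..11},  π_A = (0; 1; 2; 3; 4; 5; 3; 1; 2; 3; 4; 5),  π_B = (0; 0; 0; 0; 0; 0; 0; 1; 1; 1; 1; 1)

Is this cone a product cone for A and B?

|A|·|B| = 6·2 = 12;  |P| = 12
Check the pairing map k ↦ (π_A(k), π_B(k)):
  0 -> (0,0)
  1 -> (1,0)
  2 -> (2,0)
  3 -> (3,0)
  4 -> (4,0)
  5 -> (5,0)
  6 -> (3,0)  ✗ repeats pair of k=3
  7 -> (1,1)
  8 -> (2,1)
  9 -> (3,1)
  10 -> (4,1)
  11 -> (5,1)
distinct pairs in image: 11 / 12 needed
  → (3,0) hit at k=3 and k=6

Answer: NOT A VALID PRODUCT — duplicate pair at indices 3,6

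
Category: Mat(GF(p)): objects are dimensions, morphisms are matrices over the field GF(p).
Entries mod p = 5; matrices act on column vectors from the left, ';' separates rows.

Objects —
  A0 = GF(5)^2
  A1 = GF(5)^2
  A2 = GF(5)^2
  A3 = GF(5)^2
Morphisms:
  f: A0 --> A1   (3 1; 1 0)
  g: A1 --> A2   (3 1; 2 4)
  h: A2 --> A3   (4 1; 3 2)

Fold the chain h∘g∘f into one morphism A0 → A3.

Answer: (0 4; 0 3)

Derivation:
  e0=⟨1,0⟩ f-->⟨3,1⟩ g-->⟨0,0⟩ h-->⟨0,0⟩
  e1=⟨0,1⟩ f-->⟨1,0⟩ g-->⟨3,2⟩ h-->⟨4,3⟩
composite: (0 4; 0 3)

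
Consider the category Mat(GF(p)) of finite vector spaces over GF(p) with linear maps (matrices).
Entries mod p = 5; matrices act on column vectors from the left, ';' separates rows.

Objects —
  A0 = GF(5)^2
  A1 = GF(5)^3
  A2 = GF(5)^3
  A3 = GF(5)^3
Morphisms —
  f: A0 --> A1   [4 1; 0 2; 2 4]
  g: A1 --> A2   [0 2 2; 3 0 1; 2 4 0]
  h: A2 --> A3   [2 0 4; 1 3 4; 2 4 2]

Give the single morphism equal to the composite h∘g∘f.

Answer: [0 4; 3 3; 0 2]

Derivation:
  e0=⟨1,0⟩ f-->⟨4,0,2⟩ g-->⟨4,4,3⟩ h-->⟨0,3,0⟩
  e1=⟨0,1⟩ f-->⟨1,2,4⟩ g-->⟨2,2,0⟩ h-->⟨4,3,2⟩
result: [0 4; 3 3; 0 2]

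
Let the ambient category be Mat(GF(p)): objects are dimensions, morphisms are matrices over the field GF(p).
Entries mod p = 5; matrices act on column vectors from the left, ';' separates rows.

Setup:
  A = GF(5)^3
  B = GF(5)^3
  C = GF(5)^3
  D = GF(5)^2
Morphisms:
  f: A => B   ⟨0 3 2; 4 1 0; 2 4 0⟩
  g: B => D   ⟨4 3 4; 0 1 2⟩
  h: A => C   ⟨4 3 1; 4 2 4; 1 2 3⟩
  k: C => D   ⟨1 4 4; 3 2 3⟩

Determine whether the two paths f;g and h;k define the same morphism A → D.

Path 1 = f;g:
  e0=(1,0,0) f=>(0,4,2) g=>(0,3)
  e1=(0,1,0) f=>(3,1,4) g=>(1,4)
  e2=(0,0,1) f=>(2,0,0) g=>(3,0)
  composite₁ = ⟨0 1 3; 3 4 0⟩
Path 2 = h;k:
  e0=(1,0,0) h=>(4,4,1) k=>(4,3)
  e1=(0,1,0) h=>(3,2,2) k=>(4,4)
  e2=(0,0,1) h=>(1,4,3) k=>(4,0)
  composite₂ = ⟨4 4 4; 3 4 0⟩
Equal? NO — does not commute

Answer: DOES NOT COMMUTE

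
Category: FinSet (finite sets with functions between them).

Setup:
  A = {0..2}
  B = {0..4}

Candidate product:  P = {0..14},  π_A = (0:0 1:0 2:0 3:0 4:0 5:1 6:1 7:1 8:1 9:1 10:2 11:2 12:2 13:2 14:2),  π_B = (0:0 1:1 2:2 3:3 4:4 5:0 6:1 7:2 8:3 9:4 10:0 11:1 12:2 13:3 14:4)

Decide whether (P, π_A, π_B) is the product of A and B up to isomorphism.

|A|·|B| = 3·5 = 15;  |P| = 15
Check the pairing map k ↦ (π_A(k), π_B(k)):
  0 : (0,0)
  1 : (0,1)
  2 : (0,2)
  3 : (0,3)
  4 : (0,4)
  5 : (1,0)
  6 : (1,1)
  7 : (1,2)
  8 : (1,3)
  9 : (1,4)
  10 : (2,0)
  11 : (2,1)
  12 : (2,2)
  13 : (2,3)
  14 : (2,4)
distinct pairs in image: 15 / 15 needed
  → bijection onto A×B; projections well-typed.

Answer: VALID PRODUCT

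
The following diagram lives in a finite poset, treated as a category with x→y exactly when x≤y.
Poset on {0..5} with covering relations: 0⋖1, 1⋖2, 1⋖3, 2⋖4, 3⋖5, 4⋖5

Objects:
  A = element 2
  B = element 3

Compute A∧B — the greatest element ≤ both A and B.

Answer: A∧B = 1

Trace:
Common predecessors of 2,3: {0,1}
  0 <= 1
  1 <= 1
glb = 1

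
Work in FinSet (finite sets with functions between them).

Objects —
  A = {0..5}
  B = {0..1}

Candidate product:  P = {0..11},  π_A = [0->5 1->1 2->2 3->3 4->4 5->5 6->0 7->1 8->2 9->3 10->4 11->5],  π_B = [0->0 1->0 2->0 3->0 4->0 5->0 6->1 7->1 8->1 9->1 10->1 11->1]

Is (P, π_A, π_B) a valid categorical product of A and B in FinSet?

Answer: NOT A VALID PRODUCT — duplicate pair at indices 5,0

Work:
|A|·|B| = 6·2 = 12;  |P| = 12
Check the pairing map k ↦ (π_A(k), π_B(k)):
  0 -> (5,0)
  1 -> (1,0)
  2 -> (2,0)
  3 -> (3,0)
  4 -> (4,0)
  5 -> (5,0)  ✗ repeats pair of k=0
  6 -> (0,1)
  7 -> (1,1)
  8 -> (2,1)
  9 -> (3,1)
  10 -> (4,1)
  11 -> (5,1)
distinct pairs in image: 11 / 12 needed
  → (5,0) hit at k=0 and k=5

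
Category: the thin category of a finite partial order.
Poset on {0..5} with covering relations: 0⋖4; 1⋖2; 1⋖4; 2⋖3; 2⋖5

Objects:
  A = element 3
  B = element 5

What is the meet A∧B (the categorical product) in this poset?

Common predecessors of 3,5: {1,2}
  1 <= 2
  2 <= 2
glb = 2

Answer: A∧B = 2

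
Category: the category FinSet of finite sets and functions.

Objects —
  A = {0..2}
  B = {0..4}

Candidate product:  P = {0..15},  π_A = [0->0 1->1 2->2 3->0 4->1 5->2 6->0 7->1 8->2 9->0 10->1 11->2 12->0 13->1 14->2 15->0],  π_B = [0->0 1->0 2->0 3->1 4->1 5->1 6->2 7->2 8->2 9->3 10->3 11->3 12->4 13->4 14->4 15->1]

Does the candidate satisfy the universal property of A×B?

|A|·|B| = 3·5 = 15;  |P| = 16
  → cardinalities differ; no bijection possible.

Answer: NOT A VALID PRODUCT — |P|=16 ≠ |A|·|B|=15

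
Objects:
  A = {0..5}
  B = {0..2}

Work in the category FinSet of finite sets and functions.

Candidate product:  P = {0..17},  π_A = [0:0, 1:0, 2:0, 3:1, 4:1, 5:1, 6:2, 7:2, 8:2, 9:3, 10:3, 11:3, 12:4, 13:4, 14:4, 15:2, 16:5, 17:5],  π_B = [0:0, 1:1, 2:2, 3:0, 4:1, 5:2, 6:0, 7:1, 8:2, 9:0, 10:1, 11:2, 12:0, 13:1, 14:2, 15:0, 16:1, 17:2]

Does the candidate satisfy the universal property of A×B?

Answer: NOT A VALID PRODUCT — duplicate pair at indices 6,15

Derivation:
|A|·|B| = 6·3 = 18;  |P| = 18
Check the pairing map k ↦ (π_A(k), π_B(k)):
  0 : (0,0)
  1 : (0,1)
  2 : (0,2)
  3 : (1,0)
  4 : (1,1)
  5 : (1,2)
  6 : (2,0)
  7 : (2,1)
  8 : (2,2)
  9 : (3,0)
  10 : (3,1)
  11 : (3,2)
  12 : (4,0)
  13 : (4,1)
  14 : (4,2)
  15 : (2,0)  ✗ repeats pair of k=6
  16 : (5,1)
  17 : (5,2)
distinct pairs in image: 17 / 18 needed
  → (2,0) hit at k=6 and k=15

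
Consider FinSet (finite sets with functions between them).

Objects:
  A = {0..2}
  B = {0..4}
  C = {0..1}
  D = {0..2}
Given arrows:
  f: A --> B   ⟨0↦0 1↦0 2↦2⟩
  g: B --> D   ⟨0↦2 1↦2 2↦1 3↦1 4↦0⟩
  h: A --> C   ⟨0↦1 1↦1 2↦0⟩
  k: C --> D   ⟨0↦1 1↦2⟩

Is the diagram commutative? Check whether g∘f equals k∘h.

Answer: COMMUTES

Trace:
Along f;g (path 1):
  0 f-->0 g-->2
  1 f-->0 g-->2
  2 f-->2 g-->1
  result₁ = ⟨0↦2 1↦2 2↦1⟩
Along h;k (path 2):
  0 h-->1 k-->2
  1 h-->1 k-->2
  2 h-->0 k-->1
  result₂ = ⟨0↦2 1↦2 2↦1⟩
Equal? YES — commutes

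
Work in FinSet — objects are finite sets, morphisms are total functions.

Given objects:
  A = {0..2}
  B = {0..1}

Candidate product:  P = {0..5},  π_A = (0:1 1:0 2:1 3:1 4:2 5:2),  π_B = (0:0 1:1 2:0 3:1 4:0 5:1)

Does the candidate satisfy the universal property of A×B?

|A|·|B| = 3·2 = 6;  |P| = 6
Check the pairing map k ↦ (π_A(k), π_B(k)):
  0 : (1,0)
  1 : (0,1)
  2 : (1,0)  ✗ repeats pair of k=0
  3 : (1,1)
  4 : (2,0)
  5 : (2,1)
distinct pairs in image: 5 / 6 needed
  → (1,0) hit at k=0 and k=2

Answer: NOT A VALID PRODUCT — duplicate pair at indices 2,0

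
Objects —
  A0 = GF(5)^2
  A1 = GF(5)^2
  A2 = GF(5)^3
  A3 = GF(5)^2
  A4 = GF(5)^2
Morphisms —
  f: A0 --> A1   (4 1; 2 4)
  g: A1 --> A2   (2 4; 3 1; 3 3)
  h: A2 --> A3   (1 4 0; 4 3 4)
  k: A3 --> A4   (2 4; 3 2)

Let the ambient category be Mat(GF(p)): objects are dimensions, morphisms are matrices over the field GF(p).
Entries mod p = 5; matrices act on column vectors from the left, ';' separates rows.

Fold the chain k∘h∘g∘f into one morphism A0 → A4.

  e0=[1,0] f-->[4,2] g-->[1,4,3] h-->[2,3] k-->[1,2]
  e1=[0,1] f-->[1,4] g-->[3,2,0] h-->[1,3] k-->[4,4]
result: (1 4; 2 4)

Answer: (1 4; 2 4)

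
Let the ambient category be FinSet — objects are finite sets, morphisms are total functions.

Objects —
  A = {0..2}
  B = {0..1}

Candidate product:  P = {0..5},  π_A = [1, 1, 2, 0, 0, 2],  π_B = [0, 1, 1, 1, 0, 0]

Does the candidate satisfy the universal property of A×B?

|A|·|B| = 3·2 = 6;  |P| = 6
Check the pairing map k ↦ (π_A(k), π_B(k)):
  0 ↦ (1,0)
  1 ↦ (1,1)
  2 ↦ (2,1)
  3 ↦ (0,1)
  4 ↦ (0,0)
  5 ↦ (2,0)
distinct pairs in image: 6 / 6 needed
  → bijection onto A×B; projections well-typed.

Answer: VALID PRODUCT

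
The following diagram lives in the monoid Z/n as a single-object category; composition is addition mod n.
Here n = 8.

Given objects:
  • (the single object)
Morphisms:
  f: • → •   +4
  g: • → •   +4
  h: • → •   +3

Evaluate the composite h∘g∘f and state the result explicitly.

Answer: +3

Trace:
  0 +4≡4 +4≡0 +3≡3  (mod 8)
composite: +3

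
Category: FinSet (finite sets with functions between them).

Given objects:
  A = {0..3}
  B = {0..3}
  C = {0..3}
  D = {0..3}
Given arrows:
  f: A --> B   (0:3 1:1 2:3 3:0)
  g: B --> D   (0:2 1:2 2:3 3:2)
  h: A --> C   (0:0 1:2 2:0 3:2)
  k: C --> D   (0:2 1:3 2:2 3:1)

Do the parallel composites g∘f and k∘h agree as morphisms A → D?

Answer: COMMUTES

Work:
1) trace f;g:
  0 f-->3 g-->2
  1 f-->1 g-->2
  2 f-->3 g-->2
  3 f-->0 g-->2
  composite₁ = (0:2 1:2 2:2 3:2)
2) trace h;k:
  0 h-->0 k-->2
  1 h-->2 k-->2
  2 h-->0 k-->2
  3 h-->2 k-->2
  composite₂ = (0:2 1:2 2:2 3:2)
Equal? same morphism ✓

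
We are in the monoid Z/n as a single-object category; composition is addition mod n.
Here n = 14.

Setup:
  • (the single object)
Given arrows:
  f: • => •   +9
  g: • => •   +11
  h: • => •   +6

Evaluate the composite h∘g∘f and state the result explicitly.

Answer: +12

Trace:
  0 +9≡9 +11≡6 +6≡12  (mod 14)
result: +12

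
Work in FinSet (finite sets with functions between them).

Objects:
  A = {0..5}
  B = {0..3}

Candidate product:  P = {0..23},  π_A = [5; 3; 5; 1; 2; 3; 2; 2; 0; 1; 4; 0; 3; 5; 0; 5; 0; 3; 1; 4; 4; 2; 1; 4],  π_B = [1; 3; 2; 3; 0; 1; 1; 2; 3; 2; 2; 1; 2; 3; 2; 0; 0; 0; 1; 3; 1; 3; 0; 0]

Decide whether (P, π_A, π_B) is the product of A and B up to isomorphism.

|A|·|B| = 6·4 = 24;  |P| = 24
Check the pairing map k ↦ (π_A(k), π_B(k)):
  0 -> (5,1)
  1 -> (3,3)
  2 -> (5,2)
  3 -> (1,3)
  4 -> (2,0)
  5 -> (3,1)
  6 -> (2,1)
  7 -> (2,2)
  8 -> (0,3)
  9 -> (1,2)
  10 -> (4,2)
  11 -> (0,1)
  12 -> (3,2)
  13 -> (5,3)
  14 -> (0,2)
  15 -> (5,0)
  16 -> (0,0)
  17 -> (3,0)
  18 -> (1,1)
  19 -> (4,3)
  20 -> (4,1)
  21 -> (2,3)
  22 -> (1,0)
  23 -> (4,0)
distinct pairs in image: 24 / 24 needed
  → bijection onto A×B; projections well-typed.

Answer: VALID PRODUCT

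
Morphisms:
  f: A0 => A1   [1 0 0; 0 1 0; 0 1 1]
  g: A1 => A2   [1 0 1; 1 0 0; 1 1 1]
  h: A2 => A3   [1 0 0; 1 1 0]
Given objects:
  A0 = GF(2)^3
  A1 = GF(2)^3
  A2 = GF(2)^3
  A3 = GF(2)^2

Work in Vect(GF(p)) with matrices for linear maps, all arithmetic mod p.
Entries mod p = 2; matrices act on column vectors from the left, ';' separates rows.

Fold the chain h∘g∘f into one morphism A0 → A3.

  e0=[1,0,0] f=>[1,0,0] g=>[1,1,1] h=>[1,0]
  e1=[0,1,0] f=>[0,1,1] g=>[1,0,0] h=>[1,1]
  e2=[0,0,1] f=>[0,0,1] g=>[1,0,1] h=>[1,1]
⟦path⟧: [1 1 1; 0 1 1]

Answer: [1 1 1; 0 1 1]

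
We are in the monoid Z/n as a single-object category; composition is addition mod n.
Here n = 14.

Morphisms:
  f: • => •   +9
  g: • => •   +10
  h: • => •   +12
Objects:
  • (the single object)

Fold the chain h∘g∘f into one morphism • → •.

  0 +9≡9 +10≡5 +12≡3  (mod 14)
⟦path⟧: +3

Answer: +3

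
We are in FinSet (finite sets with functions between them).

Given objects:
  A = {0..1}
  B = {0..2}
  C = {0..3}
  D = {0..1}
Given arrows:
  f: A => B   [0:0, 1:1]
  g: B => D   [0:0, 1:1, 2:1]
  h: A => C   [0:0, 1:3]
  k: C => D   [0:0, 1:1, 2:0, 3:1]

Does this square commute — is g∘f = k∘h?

Path 1 = f;g:
  0 f=>0 g=>0
  1 f=>1 g=>1
  composite₁ = [0:0, 1:1]
Path 2 = h;k:
  0 h=>0 k=>0
  1 h=>3 k=>1
  composite₂ = [0:0, 1:1]
Equal? same morphism ✓

Answer: COMMUTES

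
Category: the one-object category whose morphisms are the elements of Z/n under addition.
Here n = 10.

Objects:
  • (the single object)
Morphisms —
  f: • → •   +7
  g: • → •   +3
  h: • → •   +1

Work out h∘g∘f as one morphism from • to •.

Answer: +1

Derivation:
  0 +7≡7 +3≡0 +1≡1  (mod 10)
result: +1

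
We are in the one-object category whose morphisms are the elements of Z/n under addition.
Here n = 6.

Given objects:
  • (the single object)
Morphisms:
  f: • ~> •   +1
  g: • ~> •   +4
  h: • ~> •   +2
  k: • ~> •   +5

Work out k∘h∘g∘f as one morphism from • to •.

Answer: +0

Trace:
  0 +1≡1 +4≡5 +2≡1 +5≡0  (mod 6)
⟦path⟧: +0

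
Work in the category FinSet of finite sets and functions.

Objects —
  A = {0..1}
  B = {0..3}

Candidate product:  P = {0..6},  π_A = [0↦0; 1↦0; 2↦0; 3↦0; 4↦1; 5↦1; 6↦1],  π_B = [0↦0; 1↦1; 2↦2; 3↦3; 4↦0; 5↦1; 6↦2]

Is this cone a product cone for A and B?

|A|·|B| = 2·4 = 8;  |P| = 7
  → cardinalities differ; no bijection possible.

Answer: NOT A VALID PRODUCT — |P|=7 ≠ |A|·|B|=8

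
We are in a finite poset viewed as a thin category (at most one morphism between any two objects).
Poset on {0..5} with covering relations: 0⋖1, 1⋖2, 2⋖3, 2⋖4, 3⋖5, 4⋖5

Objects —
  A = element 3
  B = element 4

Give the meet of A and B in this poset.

Answer: A∧B = 2

Derivation:
Common predecessors of 3,4: {0,1,2}
  0 <= 2
  1 <= 2
  2 <= 2
glb = 2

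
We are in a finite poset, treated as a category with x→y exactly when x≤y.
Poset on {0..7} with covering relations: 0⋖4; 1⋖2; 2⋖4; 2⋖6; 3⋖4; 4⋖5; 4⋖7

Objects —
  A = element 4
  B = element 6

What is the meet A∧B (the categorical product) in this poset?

Common predecessors of 4,6: {1,2}
  1 ≤ 2
  2 ≤ 2
glb = 2

Answer: A∧B = 2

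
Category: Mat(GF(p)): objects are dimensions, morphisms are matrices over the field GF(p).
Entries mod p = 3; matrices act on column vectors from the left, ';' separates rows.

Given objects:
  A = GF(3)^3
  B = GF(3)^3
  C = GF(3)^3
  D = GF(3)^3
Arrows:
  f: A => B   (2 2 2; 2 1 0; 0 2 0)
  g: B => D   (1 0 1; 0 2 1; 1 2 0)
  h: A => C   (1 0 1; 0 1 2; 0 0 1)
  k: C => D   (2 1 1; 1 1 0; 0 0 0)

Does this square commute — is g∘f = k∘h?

Answer: DOES NOT COMMUTE

Trace:
1) trace f;g:
  e0=(1,0,0) f=>(2,2,0) g=>(2,1,0)
  e1=(0,1,0) f=>(2,1,2) g=>(1,1,1)
  e2=(0,0,1) f=>(2,0,0) g=>(2,0,2)
  result₁ = (2 1 2; 1 1 0; 0 1 2)
2) trace h;k:
  e0=(1,0,0) h=>(1,0,0) k=>(2,1,0)
  e1=(0,1,0) h=>(0,1,0) k=>(1,1,0)
  e2=(0,0,1) h=>(1,2,1) k=>(2,0,0)
  result₂ = (2 1 2; 1 1 0; 0 0 0)
Equal? differ; not commutative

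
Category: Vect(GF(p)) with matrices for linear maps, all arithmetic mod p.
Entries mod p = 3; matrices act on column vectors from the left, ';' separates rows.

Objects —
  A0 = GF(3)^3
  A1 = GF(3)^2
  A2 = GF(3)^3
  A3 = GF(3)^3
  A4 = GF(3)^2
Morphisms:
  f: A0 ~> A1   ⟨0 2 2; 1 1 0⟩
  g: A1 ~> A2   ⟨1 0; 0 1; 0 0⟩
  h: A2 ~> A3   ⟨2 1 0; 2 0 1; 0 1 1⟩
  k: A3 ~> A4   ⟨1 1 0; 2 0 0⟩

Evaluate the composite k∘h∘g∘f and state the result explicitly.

Answer: ⟨1 0 2; 2 1 2⟩

Trace:
  e0=⟨1,0,0⟩ f~>⟨0,1⟩ g~>⟨0,1,0⟩ h~>⟨1,0,1⟩ k~>⟨1,2⟩
  e1=⟨0,1,0⟩ f~>⟨2,1⟩ g~>⟨2,1,0⟩ h~>⟨2,1,1⟩ k~>⟨0,1⟩
  e2=⟨0,0,1⟩ f~>⟨2,0⟩ g~>⟨2,0,0⟩ h~>⟨1,1,0⟩ k~>⟨2,2⟩
composite: ⟨1 0 2; 2 1 2⟩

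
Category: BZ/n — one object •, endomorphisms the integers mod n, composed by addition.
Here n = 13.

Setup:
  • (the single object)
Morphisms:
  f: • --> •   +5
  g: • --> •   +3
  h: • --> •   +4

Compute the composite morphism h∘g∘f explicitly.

  0 +5≡5 +3≡8 +4≡12  (mod 13)
result: +12

Answer: +12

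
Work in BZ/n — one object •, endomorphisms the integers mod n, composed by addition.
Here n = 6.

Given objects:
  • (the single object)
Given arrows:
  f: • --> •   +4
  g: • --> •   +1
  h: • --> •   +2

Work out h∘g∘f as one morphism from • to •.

  0 +4≡4 +1≡5 +2≡1  (mod 6)
result: +1

Answer: +1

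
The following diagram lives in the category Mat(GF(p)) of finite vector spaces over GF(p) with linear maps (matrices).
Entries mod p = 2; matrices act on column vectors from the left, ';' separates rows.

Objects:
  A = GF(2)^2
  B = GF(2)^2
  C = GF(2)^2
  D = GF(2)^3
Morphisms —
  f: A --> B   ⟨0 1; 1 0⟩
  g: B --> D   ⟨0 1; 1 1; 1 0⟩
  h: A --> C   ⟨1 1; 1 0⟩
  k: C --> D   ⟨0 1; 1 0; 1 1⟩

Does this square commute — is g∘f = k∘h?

Answer: COMMUTES

Trace:
1) trace f;g:
  e0=(1,0) f-->(0,1) g-->(1,1,0)
  e1=(0,1) f-->(1,0) g-->(0,1,1)
  result₁ = ⟨1 0; 1 1; 0 1⟩
2) trace h;k:
  e0=(1,0) h-->(1,1) k-->(1,1,0)
  e1=(0,1) h-->(1,0) k-->(0,1,1)
  result₂ = ⟨1 0; 1 1; 0 1⟩
Equal? same morphism ✓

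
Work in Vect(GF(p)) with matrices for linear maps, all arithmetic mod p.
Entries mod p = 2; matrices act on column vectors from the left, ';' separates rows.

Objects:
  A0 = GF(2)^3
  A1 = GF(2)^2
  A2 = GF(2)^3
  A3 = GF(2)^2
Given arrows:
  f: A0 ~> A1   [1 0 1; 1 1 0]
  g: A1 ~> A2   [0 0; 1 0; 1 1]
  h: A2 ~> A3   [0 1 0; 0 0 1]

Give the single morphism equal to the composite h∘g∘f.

Answer: [1 0 1; 0 1 1]

Trace:
  e0=⟨1,0,0⟩ f~>⟨1,1⟩ g~>⟨0,1,0⟩ h~>⟨1,0⟩
  e1=⟨0,1,0⟩ f~>⟨0,1⟩ g~>⟨0,0,1⟩ h~>⟨0,1⟩
  e2=⟨0,0,1⟩ f~>⟨1,0⟩ g~>⟨0,1,1⟩ h~>⟨1,1⟩
composite: [1 0 1; 0 1 1]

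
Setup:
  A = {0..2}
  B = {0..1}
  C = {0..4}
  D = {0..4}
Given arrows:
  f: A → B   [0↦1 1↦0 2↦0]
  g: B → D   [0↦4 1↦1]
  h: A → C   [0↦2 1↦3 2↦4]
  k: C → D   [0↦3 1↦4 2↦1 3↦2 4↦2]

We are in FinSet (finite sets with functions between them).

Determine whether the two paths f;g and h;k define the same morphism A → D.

Along f;g (path 1):
  0 f→1 g→1
  1 f→0 g→4
  2 f→0 g→4
  ⟦path⟧₁ = [0↦1 1↦4 2↦4]
Along h;k (path 2):
  0 h→2 k→1
  1 h→3 k→2
  2 h→4 k→2
  ⟦path⟧₂ = [0↦1 1↦2 2↦2]
Equal? differ; not commutative

Answer: DOES NOT COMMUTE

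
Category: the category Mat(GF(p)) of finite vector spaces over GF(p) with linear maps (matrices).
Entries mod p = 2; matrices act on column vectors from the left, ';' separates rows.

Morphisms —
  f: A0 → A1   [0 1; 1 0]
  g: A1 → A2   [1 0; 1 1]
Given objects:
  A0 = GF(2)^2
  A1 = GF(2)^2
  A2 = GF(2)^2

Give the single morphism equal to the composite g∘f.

Answer: [0 1; 1 1]

Work:
  e0=(1,0) f→(0,1) g→(0,1)
  e1=(0,1) f→(1,0) g→(1,1)
composite: [0 1; 1 1]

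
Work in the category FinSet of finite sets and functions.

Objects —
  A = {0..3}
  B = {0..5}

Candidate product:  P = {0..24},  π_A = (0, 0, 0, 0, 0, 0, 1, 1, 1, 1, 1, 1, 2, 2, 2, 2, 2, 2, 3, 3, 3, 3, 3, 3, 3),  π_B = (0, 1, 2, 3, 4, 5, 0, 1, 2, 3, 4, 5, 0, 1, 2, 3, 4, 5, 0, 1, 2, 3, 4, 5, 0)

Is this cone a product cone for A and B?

Answer: NOT A VALID PRODUCT — |P|=25 ≠ |A|·|B|=24

Derivation:
|A|·|B| = 4·6 = 24;  |P| = 25
  → cardinalities differ; no bijection possible.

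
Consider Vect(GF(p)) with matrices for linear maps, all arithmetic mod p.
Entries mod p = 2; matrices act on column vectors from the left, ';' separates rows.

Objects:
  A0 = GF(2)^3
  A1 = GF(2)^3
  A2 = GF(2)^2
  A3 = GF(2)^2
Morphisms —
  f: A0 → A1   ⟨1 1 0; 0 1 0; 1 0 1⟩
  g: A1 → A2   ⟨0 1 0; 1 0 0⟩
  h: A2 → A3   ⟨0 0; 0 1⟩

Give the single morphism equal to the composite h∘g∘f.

Answer: ⟨0 0 0; 1 1 0⟩

Work:
  e0=⟨1,0,0⟩ f→⟨1,0,1⟩ g→⟨0,1⟩ h→⟨0,1⟩
  e1=⟨0,1,0⟩ f→⟨1,1,0⟩ g→⟨1,1⟩ h→⟨0,1⟩
  e2=⟨0,0,1⟩ f→⟨0,0,1⟩ g→⟨0,0⟩ h→⟨0,0⟩
result: ⟨0 0 0; 1 1 0⟩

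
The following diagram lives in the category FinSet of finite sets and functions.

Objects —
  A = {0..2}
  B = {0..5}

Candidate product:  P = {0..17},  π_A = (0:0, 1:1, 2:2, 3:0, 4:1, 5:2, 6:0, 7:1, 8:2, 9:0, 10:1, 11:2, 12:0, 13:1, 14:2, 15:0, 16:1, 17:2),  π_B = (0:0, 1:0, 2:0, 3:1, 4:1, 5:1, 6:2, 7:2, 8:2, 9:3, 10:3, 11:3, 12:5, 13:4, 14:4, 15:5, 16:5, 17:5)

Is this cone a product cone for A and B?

Answer: NOT A VALID PRODUCT — duplicate pair at indices 15,12

Work:
|A|·|B| = 3·6 = 18;  |P| = 18
Check the pairing map k ↦ (π_A(k), π_B(k)):
  0 : (0,0)
  1 : (1,0)
  2 : (2,0)
  3 : (0,1)
  4 : (1,1)
  5 : (2,1)
  6 : (0,2)
  7 : (1,2)
  8 : (2,2)
  9 : (0,3)
  10 : (1,3)
  11 : (2,3)
  12 : (0,5)
  13 : (1,4)
  14 : (2,4)
  15 : (0,5)  ✗ repeats pair of k=12
  16 : (1,5)
  17 : (2,5)
distinct pairs in image: 17 / 18 needed
  → (0,5) hit at k=12 and k=15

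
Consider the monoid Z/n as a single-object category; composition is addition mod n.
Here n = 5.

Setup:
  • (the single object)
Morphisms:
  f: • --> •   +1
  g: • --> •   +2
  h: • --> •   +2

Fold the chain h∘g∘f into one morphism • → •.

Answer: +0

Derivation:
  0 +1≡1 +2≡3 +2≡0  (mod 5)
⟦path⟧: +0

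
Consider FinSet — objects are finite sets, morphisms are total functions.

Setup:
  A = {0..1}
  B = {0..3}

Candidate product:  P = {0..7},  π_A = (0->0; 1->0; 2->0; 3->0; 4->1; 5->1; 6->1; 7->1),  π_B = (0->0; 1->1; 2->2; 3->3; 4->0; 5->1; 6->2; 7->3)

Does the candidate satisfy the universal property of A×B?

Answer: VALID PRODUCT

Trace:
|A|·|B| = 2·4 = 8;  |P| = 8
Check the pairing map k ↦ (π_A(k), π_B(k)):
  0 -> (0,0)
  1 -> (0,1)
  2 -> (0,2)
  3 -> (0,3)
  4 -> (1,0)
  5 -> (1,1)
  6 -> (1,2)
  7 -> (1,3)
distinct pairs in image: 8 / 8 needed
  → bijection onto A×B; projections well-typed.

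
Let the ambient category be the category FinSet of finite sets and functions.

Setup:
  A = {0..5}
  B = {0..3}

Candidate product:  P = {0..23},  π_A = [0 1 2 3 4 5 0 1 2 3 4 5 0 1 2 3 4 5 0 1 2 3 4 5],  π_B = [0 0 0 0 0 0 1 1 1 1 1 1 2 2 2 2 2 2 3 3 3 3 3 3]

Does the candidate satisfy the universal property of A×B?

|A|·|B| = 6·4 = 24;  |P| = 24
Check the pairing map k ↦ (π_A(k), π_B(k)):
  0 -> (0,0)
  1 -> (1,0)
  2 -> (2,0)
  3 -> (3,0)
  4 -> (4,0)
  5 -> (5,0)
  6 -> (0,1)
  7 -> (1,1)
  8 -> (2,1)
  9 -> (3,1)
  10 -> (4,1)
  11 -> (5,1)
  12 -> (0,2)
  13 -> (1,2)
  14 -> (2,2)
  15 -> (3,2)
  16 -> (4,2)
  17 -> (5,2)
  18 -> (0,3)
  19 -> (1,3)
  20 -> (2,3)
  21 -> (3,3)
  22 -> (4,3)
  23 -> (5,3)
distinct pairs in image: 24 / 24 needed
  → bijection onto A×B; projections well-typed.

Answer: VALID PRODUCT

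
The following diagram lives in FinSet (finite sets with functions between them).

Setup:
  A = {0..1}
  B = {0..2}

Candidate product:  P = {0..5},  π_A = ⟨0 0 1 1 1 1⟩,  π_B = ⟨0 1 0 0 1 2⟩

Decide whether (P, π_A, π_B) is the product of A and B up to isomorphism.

|A|·|B| = 2·3 = 6;  |P| = 6
Check the pairing map k ↦ (π_A(k), π_B(k)):
  0 -> (0,0)
  1 -> (0,1)
  2 -> (1,0)
  3 -> (1,0)  ✗ repeats pair of k=2
  4 -> (1,1)
  5 -> (1,2)
distinct pairs in image: 5 / 6 needed
  → (1,0) hit at k=2 and k=3

Answer: NOT A VALID PRODUCT — duplicate pair at indices 3,2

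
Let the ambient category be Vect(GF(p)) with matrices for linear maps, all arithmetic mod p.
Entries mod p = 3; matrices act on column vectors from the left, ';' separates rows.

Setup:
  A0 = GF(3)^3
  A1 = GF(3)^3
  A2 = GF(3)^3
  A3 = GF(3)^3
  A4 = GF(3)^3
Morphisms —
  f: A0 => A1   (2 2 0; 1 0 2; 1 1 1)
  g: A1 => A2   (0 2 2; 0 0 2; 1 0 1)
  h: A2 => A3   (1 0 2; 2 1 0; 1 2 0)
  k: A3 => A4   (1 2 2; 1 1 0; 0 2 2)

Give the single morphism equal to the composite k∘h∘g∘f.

Answer: (1 2 2; 2 2 1; 0 0 0)

Work:
  e0=[1,0,0] f=>[2,1,1] g=>[1,2,0] h=>[1,1,2] k=>[1,2,0]
  e1=[0,1,0] f=>[2,0,1] g=>[2,2,0] h=>[2,0,0] k=>[2,2,0]
  e2=[0,0,1] f=>[0,2,1] g=>[0,2,1] h=>[2,2,1] k=>[2,1,0]
⟦path⟧: (1 2 2; 2 2 1; 0 0 0)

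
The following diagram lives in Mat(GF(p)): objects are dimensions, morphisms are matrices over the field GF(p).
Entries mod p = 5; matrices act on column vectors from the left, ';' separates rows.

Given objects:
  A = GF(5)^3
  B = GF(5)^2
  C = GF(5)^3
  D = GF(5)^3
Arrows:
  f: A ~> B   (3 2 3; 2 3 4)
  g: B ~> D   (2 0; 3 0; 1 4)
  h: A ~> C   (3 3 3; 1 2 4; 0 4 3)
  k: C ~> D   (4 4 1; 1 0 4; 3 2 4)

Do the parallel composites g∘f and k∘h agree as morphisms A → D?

1) trace f;g:
  e0=[1,0,0] f~>[3,2] g~>[1,4,1]
  e1=[0,1,0] f~>[2,3] g~>[4,1,4]
  e2=[0,0,1] f~>[3,4] g~>[1,4,4]
  result₁ = (1 4 1; 4 1 4; 1 4 4)
2) trace h;k:
  e0=[1,0,0] h~>[3,1,0] k~>[1,3,1]
  e1=[0,1,0] h~>[3,2,4] k~>[4,4,4]
  e2=[0,0,1] h~>[3,4,3] k~>[1,0,4]
  result₂ = (1 4 1; 3 4 0; 1 4 4)
Equal? distinct morphisms ✗

Answer: DOES NOT COMMUTE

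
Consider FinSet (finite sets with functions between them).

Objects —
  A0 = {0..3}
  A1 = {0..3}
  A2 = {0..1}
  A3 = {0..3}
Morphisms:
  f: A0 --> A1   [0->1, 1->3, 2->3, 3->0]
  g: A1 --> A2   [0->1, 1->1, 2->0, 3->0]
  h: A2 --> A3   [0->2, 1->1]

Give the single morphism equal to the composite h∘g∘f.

  0 f-->1 g-->1 h-->1
  1 f-->3 g-->0 h-->2
  2 f-->3 g-->0 h-->2
  3 f-->0 g-->1 h-->1
⟦path⟧: [0->1, 1->2, 2->2, 3->1]

Answer: [0->1, 1->2, 2->2, 3->1]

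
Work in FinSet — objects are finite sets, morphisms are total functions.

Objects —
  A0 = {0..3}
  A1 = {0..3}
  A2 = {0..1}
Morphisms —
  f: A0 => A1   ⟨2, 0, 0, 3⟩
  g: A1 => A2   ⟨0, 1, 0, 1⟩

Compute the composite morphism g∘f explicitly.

Answer: ⟨0, 0, 0, 1⟩

Work:
  0 f=>2 g=>0
  1 f=>0 g=>0
  2 f=>0 g=>0
  3 f=>3 g=>1
result: ⟨0, 0, 0, 1⟩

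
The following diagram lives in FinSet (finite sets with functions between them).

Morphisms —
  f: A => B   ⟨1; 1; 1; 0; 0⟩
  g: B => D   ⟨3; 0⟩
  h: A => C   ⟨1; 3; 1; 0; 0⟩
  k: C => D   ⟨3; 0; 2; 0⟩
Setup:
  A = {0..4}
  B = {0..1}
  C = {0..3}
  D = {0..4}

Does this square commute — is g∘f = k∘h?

Answer: COMMUTES

Trace:
Path 1 = f;g:
  0 f=>1 g=>0
  1 f=>1 g=>0
  2 f=>1 g=>0
  3 f=>0 g=>3
  4 f=>0 g=>3
  result₁ = ⟨0; 0; 0; 3; 3⟩
Path 2 = h;k:
  0 h=>1 k=>0
  1 h=>3 k=>0
  2 h=>1 k=>0
  3 h=>0 k=>3
  4 h=>0 k=>3
  result₂ = ⟨0; 0; 0; 3; 3⟩
Equal? YES — commutes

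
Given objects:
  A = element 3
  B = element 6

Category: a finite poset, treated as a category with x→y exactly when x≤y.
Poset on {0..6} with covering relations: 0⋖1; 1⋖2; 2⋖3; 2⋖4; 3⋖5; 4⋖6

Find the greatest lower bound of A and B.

Answer: A∧B = 2

Trace:
Lower bounds of A=3 and B=6: {0,1,2}
  0 ≤ 2
  1 ≤ 2
  2 ≤ 2
glb = 2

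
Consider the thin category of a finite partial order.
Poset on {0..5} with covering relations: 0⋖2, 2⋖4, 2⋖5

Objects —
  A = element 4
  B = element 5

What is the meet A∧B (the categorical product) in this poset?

{x : x≤A ∧ x≤B} = {0,2}  (A=4, B=5)
  0 ≤ 2
  2 ≤ 2
glb = 2

Answer: A∧B = 2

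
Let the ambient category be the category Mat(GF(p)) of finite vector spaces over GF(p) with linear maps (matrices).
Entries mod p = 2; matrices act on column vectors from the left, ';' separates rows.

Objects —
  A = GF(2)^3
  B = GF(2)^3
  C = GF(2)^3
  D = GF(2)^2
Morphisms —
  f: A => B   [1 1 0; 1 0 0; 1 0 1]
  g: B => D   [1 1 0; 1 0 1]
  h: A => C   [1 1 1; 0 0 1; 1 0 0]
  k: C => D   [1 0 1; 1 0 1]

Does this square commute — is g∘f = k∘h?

Answer: DOES NOT COMMUTE

Derivation:
Along f;g (path 1):
  e0=⟨1,0,0⟩ f=>⟨1,1,1⟩ g=>⟨0,0⟩
  e1=⟨0,1,0⟩ f=>⟨1,0,0⟩ g=>⟨1,1⟩
  e2=⟨0,0,1⟩ f=>⟨0,0,1⟩ g=>⟨0,1⟩
  result₁ = [0 1 0; 0 1 1]
Along h;k (path 2):
  e0=⟨1,0,0⟩ h=>⟨1,0,1⟩ k=>⟨0,0⟩
  e1=⟨0,1,0⟩ h=>⟨1,0,0⟩ k=>⟨1,1⟩
  e2=⟨0,0,1⟩ h=>⟨1,1,0⟩ k=>⟨1,1⟩
  result₂ = [0 1 1; 0 1 1]
Equal? distinct morphisms ✗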